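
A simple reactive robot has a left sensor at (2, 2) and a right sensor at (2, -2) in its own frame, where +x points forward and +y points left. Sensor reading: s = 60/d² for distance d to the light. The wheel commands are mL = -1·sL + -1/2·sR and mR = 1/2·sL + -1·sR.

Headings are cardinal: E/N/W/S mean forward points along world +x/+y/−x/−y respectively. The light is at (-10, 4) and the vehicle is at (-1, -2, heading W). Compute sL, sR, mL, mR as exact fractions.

left sensor world pos  = (-3, -4); dL² = 113
right sensor world pos = (-3, 0); dR² = 65
sL = 60/113 = 60/113
sR = 60/65 = 12/13
mL = -1·sL + -1/2·sR = -1458/1469
mR = 1/2·sL + -1·sR = -966/1469

60/113 12/13 -1458/1469 -966/1469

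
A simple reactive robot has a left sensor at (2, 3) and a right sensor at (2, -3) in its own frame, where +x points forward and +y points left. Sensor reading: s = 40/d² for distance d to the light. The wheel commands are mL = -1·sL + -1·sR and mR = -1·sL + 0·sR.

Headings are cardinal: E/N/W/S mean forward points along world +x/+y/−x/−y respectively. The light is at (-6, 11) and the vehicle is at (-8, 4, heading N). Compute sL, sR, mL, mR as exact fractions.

left sensor world pos  = (-11, 6); dL² = 50
right sensor world pos = (-5, 6); dR² = 26
sL = 40/50 = 4/5
sR = 40/26 = 20/13
mL = -1·sL + -1·sR = -152/65
mR = -1·sL + 0·sR = -4/5

4/5 20/13 -152/65 -4/5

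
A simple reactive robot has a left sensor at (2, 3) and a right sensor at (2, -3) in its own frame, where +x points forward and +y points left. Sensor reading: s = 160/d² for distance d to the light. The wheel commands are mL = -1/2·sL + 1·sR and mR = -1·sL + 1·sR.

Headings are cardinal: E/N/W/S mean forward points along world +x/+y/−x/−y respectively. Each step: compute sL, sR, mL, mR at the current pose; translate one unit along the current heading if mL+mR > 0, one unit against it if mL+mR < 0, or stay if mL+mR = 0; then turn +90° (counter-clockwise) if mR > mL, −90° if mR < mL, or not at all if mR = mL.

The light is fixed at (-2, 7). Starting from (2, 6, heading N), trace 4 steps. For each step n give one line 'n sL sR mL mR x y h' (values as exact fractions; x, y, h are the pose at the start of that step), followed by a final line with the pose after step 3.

0 80 16/5 -184/5 -384/5 2 6 N
1 160/37 160/61 1040/2257 -3840/2257 2 5 E
2 40/13 10 110/13 90/13 1 5 S
3 160/37 160 5840/37 5760/37 1 4 W
final 0 4 N

n=0: pose=(2,6,N); sL=80, sR=16/5; mL=-184/5, mR=-384/5; mL+mR=-568/5 → advance -1; mR−mL=-40 → turn -1·90°
n=1: pose=(2,5,E); sL=160/37, sR=160/61; mL=1040/2257, mR=-3840/2257; mL+mR=-2800/2257 → advance -1; mR−mL=-80/37 → turn -1·90°
n=2: pose=(1,5,S); sL=40/13, sR=10; mL=110/13, mR=90/13; mL+mR=200/13 → advance +1; mR−mL=-20/13 → turn -1·90°
n=3: pose=(1,4,W); sL=160/37, sR=160; mL=5840/37, mR=5760/37; mL+mR=11600/37 → advance +1; mR−mL=-80/37 → turn -1·90°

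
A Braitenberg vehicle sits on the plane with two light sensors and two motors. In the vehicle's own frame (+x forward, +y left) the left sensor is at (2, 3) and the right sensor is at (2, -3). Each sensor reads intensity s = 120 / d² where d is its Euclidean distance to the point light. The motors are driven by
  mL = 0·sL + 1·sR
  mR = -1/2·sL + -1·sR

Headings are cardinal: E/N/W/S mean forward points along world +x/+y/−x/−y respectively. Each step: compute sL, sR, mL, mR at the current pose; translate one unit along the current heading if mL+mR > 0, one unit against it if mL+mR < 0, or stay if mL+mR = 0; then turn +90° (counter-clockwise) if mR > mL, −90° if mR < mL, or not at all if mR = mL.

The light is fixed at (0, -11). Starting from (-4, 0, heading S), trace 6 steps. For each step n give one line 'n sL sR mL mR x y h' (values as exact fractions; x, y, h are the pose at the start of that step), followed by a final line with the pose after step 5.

n=0: pose=(-4,0,S); sL=60/41, sR=12/13; mL=12/13, mR=-882/533; mL+mR=-30/41 → advance -1; mR−mL=-1374/533 → turn -1·90°
n=1: pose=(-4,1,W); sL=40/39, sR=40/87; mL=40/87, mR=-1100/1131; mL+mR=-20/39 → advance -1; mR−mL=-540/377 → turn -1·90°
n=2: pose=(-3,1,N); sL=15/29, sR=30/49; mL=30/49, mR=-2475/2842; mL+mR=-15/58 → advance -1; mR−mL=-4215/2842 → turn -1·90°
n=3: pose=(-3,0,E); sL=120/197, sR=24/13; mL=24/13, mR=-5508/2561; mL+mR=-60/197 → advance -1; mR−mL=-10236/2561 → turn -1·90°
n=4: pose=(-4,0,S); sL=60/41, sR=12/13; mL=12/13, mR=-882/533; mL+mR=-30/41 → advance -1; mR−mL=-1374/533 → turn -1·90°
n=5: pose=(-4,1,W); sL=40/39, sR=40/87; mL=40/87, mR=-1100/1131; mL+mR=-20/39 → advance -1; mR−mL=-540/377 → turn -1·90°

0 60/41 12/13 12/13 -882/533 -4 0 S
1 40/39 40/87 40/87 -1100/1131 -4 1 W
2 15/29 30/49 30/49 -2475/2842 -3 1 N
3 120/197 24/13 24/13 -5508/2561 -3 0 E
4 60/41 12/13 12/13 -882/533 -4 0 S
5 40/39 40/87 40/87 -1100/1131 -4 1 W
final -3 1 N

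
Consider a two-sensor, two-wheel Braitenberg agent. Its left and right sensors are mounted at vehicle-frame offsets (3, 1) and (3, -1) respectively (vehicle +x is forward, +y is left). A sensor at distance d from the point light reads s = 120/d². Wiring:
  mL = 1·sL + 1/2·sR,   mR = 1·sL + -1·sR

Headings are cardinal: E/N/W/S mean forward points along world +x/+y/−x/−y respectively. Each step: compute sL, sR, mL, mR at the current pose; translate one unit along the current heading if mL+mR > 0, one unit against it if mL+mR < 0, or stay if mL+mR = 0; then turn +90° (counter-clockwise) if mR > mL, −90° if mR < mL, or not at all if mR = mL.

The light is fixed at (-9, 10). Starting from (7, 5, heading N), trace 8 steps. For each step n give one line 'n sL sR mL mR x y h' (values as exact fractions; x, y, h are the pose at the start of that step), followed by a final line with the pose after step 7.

0 120/229 120/293 48900/67097 7680/67097 7 5 N
1 12/37 60/193 3426/7141 96/7141 7 6 E
2 120/373 24/61 11796/22753 -1632/22753 8 6 S
3 15/29 30/53 1230/1537 -75/1537 8 5 W
4 120/229 120/293 48900/67097 7680/67097 7 5 N
5 12/37 60/193 3426/7141 96/7141 7 6 E
6 120/373 24/61 11796/22753 -1632/22753 8 6 S
7 15/29 30/53 1230/1537 -75/1537 8 5 W
final 7 5 N

n=0: pose=(7,5,N); sL=120/229, sR=120/293; mL=48900/67097, mR=7680/67097; mL+mR=56580/67097 → advance +1; mR−mL=-180/293 → turn -1·90°
n=1: pose=(7,6,E); sL=12/37, sR=60/193; mL=3426/7141, mR=96/7141; mL+mR=3522/7141 → advance +1; mR−mL=-90/193 → turn -1·90°
n=2: pose=(8,6,S); sL=120/373, sR=24/61; mL=11796/22753, mR=-1632/22753; mL+mR=10164/22753 → advance +1; mR−mL=-36/61 → turn -1·90°
n=3: pose=(8,5,W); sL=15/29, sR=30/53; mL=1230/1537, mR=-75/1537; mL+mR=1155/1537 → advance +1; mR−mL=-45/53 → turn -1·90°
n=4: pose=(7,5,N); sL=120/229, sR=120/293; mL=48900/67097, mR=7680/67097; mL+mR=56580/67097 → advance +1; mR−mL=-180/293 → turn -1·90°
n=5: pose=(7,6,E); sL=12/37, sR=60/193; mL=3426/7141, mR=96/7141; mL+mR=3522/7141 → advance +1; mR−mL=-90/193 → turn -1·90°
n=6: pose=(8,6,S); sL=120/373, sR=24/61; mL=11796/22753, mR=-1632/22753; mL+mR=10164/22753 → advance +1; mR−mL=-36/61 → turn -1·90°
n=7: pose=(8,5,W); sL=15/29, sR=30/53; mL=1230/1537, mR=-75/1537; mL+mR=1155/1537 → advance +1; mR−mL=-45/53 → turn -1·90°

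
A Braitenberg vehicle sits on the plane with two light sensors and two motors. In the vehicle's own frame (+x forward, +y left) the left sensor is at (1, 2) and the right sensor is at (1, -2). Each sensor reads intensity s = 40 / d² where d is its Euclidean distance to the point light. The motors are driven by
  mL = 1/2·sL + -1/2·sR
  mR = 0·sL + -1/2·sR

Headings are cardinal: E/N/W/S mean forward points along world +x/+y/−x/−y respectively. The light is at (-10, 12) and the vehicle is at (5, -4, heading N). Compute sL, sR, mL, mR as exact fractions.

left sensor world pos  = (3, -3); dL² = 394
right sensor world pos = (7, -3); dR² = 514
sL = 40/394 = 20/197
sR = 40/514 = 20/257
mL = 1/2·sL + -1/2·sR = 600/50629
mR = 0·sL + -1/2·sR = -10/257

20/197 20/257 600/50629 -10/257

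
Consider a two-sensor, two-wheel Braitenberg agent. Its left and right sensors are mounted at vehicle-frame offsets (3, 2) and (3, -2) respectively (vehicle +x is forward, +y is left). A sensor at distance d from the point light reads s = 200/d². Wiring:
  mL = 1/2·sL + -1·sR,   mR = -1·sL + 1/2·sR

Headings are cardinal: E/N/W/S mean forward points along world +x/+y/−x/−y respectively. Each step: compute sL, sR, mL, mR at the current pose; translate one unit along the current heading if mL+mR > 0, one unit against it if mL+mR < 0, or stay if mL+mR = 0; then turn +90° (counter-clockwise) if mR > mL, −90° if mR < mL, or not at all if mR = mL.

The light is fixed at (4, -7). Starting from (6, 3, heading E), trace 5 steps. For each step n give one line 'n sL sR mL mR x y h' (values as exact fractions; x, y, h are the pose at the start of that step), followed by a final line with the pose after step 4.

0 200/169 200/89 -24900/15041 -900/15041 6 3 E
1 20/17 100/89 -810/1513 -930/1513 5 3 N
2 200/137 40/13 -4180/1781 140/1781 5 2 E
3 50/37 50/37 -25/37 -25/37 4 2 N
4 8/5 8/5 -4/5 -4/5 4 1 N
final 4 0 N

n=0: pose=(6,3,E); sL=200/169, sR=200/89; mL=-24900/15041, mR=-900/15041; mL+mR=-25800/15041 → advance -1; mR−mL=24000/15041 → turn +1·90°
n=1: pose=(5,3,N); sL=20/17, sR=100/89; mL=-810/1513, mR=-930/1513; mL+mR=-1740/1513 → advance -1; mR−mL=-120/1513 → turn -1·90°
n=2: pose=(5,2,E); sL=200/137, sR=40/13; mL=-4180/1781, mR=140/1781; mL+mR=-4040/1781 → advance -1; mR−mL=4320/1781 → turn +1·90°
n=3: pose=(4,2,N); sL=50/37, sR=50/37; mL=-25/37, mR=-25/37; mL+mR=-50/37 → advance -1; mR−mL=0 → turn +0·90°
n=4: pose=(4,1,N); sL=8/5, sR=8/5; mL=-4/5, mR=-4/5; mL+mR=-8/5 → advance -1; mR−mL=0 → turn +0·90°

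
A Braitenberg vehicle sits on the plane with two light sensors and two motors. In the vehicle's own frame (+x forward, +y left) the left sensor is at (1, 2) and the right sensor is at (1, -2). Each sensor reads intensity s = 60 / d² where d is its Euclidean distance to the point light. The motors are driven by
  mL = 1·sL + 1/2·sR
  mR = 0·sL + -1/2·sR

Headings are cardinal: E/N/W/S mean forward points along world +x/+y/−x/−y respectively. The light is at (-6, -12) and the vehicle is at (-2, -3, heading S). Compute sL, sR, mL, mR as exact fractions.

left sensor world pos  = (0, -4); dL² = 100
right sensor world pos = (-4, -4); dR² = 68
sL = 60/100 = 3/5
sR = 60/68 = 15/17
mL = 1·sL + 1/2·sR = 177/170
mR = 0·sL + -1/2·sR = -15/34

3/5 15/17 177/170 -15/34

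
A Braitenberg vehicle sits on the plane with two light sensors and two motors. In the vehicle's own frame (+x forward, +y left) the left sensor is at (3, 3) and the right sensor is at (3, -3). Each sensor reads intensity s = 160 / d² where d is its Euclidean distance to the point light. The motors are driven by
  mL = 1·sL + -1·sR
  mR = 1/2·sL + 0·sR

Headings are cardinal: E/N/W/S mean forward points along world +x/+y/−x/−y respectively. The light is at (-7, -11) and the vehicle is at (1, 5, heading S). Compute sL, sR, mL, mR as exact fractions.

16/29 80/97 -768/2813 8/29

left sensor world pos  = (4, 2); dL² = 290
right sensor world pos = (-2, 2); dR² = 194
sL = 160/290 = 16/29
sR = 160/194 = 80/97
mL = 1·sL + -1·sR = -768/2813
mR = 1/2·sL + 0·sR = 8/29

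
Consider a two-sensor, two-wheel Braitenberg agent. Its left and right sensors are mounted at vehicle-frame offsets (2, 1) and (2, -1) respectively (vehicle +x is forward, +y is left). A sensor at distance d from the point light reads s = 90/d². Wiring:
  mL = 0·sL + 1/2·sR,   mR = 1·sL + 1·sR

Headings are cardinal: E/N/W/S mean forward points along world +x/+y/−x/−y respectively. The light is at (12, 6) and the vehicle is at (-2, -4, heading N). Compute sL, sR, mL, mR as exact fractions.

90/289 90/233 45/233 46980/67337

left sensor world pos  = (-3, -2); dL² = 289
right sensor world pos = (-1, -2); dR² = 233
sL = 90/289 = 90/289
sR = 90/233 = 90/233
mL = 0·sL + 1/2·sR = 45/233
mR = 1·sL + 1·sR = 46980/67337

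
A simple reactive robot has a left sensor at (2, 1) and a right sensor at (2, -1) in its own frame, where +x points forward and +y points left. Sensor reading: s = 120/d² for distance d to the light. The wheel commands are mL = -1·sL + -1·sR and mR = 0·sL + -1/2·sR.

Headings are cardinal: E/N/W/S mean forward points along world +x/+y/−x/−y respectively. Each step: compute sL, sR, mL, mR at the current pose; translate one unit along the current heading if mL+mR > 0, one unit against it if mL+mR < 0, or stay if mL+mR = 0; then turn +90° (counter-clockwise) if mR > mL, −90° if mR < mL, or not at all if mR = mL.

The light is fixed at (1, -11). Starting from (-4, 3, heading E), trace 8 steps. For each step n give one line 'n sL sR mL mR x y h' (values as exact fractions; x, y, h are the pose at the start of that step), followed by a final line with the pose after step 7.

n=0: pose=(-4,3,E); sL=20/39, sR=60/89; mL=-4120/3471, mR=-30/89; mL+mR=-5290/3471 → advance -1; mR−mL=2950/3471 → turn +1·90°
n=1: pose=(-5,3,N); sL=24/61, sR=120/281; mL=-14064/17141, mR=-60/281; mL+mR=-17724/17141 → advance -1; mR−mL=10404/17141 → turn +1·90°
n=2: pose=(-5,2,W); sL=15/26, sR=6/13; mL=-27/26, mR=-3/13; mL+mR=-33/26 → advance -1; mR−mL=21/26 → turn +1·90°
n=3: pose=(-4,2,S); sL=120/137, sR=120/157; mL=-35280/21509, mR=-60/157; mL+mR=-43500/21509 → advance -1; mR−mL=27060/21509 → turn +1·90°
n=4: pose=(-4,3,E); sL=20/39, sR=60/89; mL=-4120/3471, mR=-30/89; mL+mR=-5290/3471 → advance -1; mR−mL=2950/3471 → turn +1·90°
n=5: pose=(-5,3,N); sL=24/61, sR=120/281; mL=-14064/17141, mR=-60/281; mL+mR=-17724/17141 → advance -1; mR−mL=10404/17141 → turn +1·90°
n=6: pose=(-5,2,W); sL=15/26, sR=6/13; mL=-27/26, mR=-3/13; mL+mR=-33/26 → advance -1; mR−mL=21/26 → turn +1·90°
n=7: pose=(-4,2,S); sL=120/137, sR=120/157; mL=-35280/21509, mR=-60/157; mL+mR=-43500/21509 → advance -1; mR−mL=27060/21509 → turn +1·90°

0 20/39 60/89 -4120/3471 -30/89 -4 3 E
1 24/61 120/281 -14064/17141 -60/281 -5 3 N
2 15/26 6/13 -27/26 -3/13 -5 2 W
3 120/137 120/157 -35280/21509 -60/157 -4 2 S
4 20/39 60/89 -4120/3471 -30/89 -4 3 E
5 24/61 120/281 -14064/17141 -60/281 -5 3 N
6 15/26 6/13 -27/26 -3/13 -5 2 W
7 120/137 120/157 -35280/21509 -60/157 -4 2 S
final -4 3 E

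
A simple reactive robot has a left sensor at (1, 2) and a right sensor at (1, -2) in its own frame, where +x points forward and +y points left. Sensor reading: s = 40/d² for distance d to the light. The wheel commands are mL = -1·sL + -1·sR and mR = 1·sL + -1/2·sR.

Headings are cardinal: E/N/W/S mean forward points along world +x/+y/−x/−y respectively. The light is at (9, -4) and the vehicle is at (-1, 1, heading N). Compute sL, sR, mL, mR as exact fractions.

2/9 2/5 -28/45 1/45

left sensor world pos  = (-3, 2); dL² = 180
right sensor world pos = (1, 2); dR² = 100
sL = 40/180 = 2/9
sR = 40/100 = 2/5
mL = -1·sL + -1·sR = -28/45
mR = 1·sL + -1/2·sR = 1/45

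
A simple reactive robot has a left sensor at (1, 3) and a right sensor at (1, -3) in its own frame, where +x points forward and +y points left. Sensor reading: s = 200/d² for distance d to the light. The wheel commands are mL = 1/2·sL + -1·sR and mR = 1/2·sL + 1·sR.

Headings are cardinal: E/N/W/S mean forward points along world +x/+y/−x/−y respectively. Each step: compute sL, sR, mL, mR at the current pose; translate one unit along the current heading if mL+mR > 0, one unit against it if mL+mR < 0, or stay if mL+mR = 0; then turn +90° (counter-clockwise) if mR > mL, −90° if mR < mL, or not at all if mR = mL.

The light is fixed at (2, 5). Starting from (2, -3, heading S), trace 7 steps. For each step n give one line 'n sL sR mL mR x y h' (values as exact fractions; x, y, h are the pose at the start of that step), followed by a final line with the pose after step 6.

0 20/9 20/9 -10/9 10/3 2 -3 S
1 200/37 40/29 1420/1073 4380/1073 2 -4 E
2 50/17 5/2 -35/34 135/34 3 -4 N
3 200/121 8 -868/121 1068/121 3 -3 W
4 20/9 20/9 -10/9 10/3 2 -3 S
5 200/37 40/29 1420/1073 4380/1073 2 -4 E
6 50/17 5/2 -35/34 135/34 3 -4 N
final 3 -3 W

n=0: pose=(2,-3,S); sL=20/9, sR=20/9; mL=-10/9, mR=10/3; mL+mR=20/9 → advance +1; mR−mL=40/9 → turn +1·90°
n=1: pose=(2,-4,E); sL=200/37, sR=40/29; mL=1420/1073, mR=4380/1073; mL+mR=200/37 → advance +1; mR−mL=80/29 → turn +1·90°
n=2: pose=(3,-4,N); sL=50/17, sR=5/2; mL=-35/34, mR=135/34; mL+mR=50/17 → advance +1; mR−mL=5 → turn +1·90°
n=3: pose=(3,-3,W); sL=200/121, sR=8; mL=-868/121, mR=1068/121; mL+mR=200/121 → advance +1; mR−mL=16 → turn +1·90°
n=4: pose=(2,-3,S); sL=20/9, sR=20/9; mL=-10/9, mR=10/3; mL+mR=20/9 → advance +1; mR−mL=40/9 → turn +1·90°
n=5: pose=(2,-4,E); sL=200/37, sR=40/29; mL=1420/1073, mR=4380/1073; mL+mR=200/37 → advance +1; mR−mL=80/29 → turn +1·90°
n=6: pose=(3,-4,N); sL=50/17, sR=5/2; mL=-35/34, mR=135/34; mL+mR=50/17 → advance +1; mR−mL=5 → turn +1·90°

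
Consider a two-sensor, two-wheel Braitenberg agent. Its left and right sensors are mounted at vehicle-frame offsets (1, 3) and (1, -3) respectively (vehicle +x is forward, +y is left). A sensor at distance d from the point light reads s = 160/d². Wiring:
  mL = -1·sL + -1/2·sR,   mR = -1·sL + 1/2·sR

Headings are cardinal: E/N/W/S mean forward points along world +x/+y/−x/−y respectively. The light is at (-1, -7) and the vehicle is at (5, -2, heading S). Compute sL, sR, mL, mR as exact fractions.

left sensor world pos  = (8, -3); dL² = 97
right sensor world pos = (2, -3); dR² = 25
sL = 160/97 = 160/97
sR = 160/25 = 32/5
mL = -1·sL + -1/2·sR = -2352/485
mR = -1·sL + 1/2·sR = 752/485

160/97 32/5 -2352/485 752/485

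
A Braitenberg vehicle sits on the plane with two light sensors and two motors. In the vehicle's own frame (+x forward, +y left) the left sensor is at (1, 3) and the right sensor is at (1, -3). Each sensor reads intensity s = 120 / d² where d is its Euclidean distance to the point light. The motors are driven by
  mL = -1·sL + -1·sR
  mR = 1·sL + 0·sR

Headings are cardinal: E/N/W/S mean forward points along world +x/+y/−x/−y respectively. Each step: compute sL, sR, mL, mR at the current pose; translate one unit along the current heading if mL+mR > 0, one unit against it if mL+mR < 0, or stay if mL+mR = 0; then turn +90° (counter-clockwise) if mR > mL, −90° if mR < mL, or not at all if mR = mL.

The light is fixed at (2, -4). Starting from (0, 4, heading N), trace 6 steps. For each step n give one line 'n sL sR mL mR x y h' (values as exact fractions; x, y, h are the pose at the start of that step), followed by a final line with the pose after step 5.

0 60/53 60/41 -5640/2173 60/53 0 4 N
1 24/5 120/109 -3216/545 24/5 0 3 W
2 3 30/13 -69/13 3 1 3 S
3 120/121 24/5 -3504/605 120/121 1 4 E
4 60/53 60/41 -5640/2173 60/53 0 4 N
5 24/5 120/109 -3216/545 24/5 0 3 W
final 1 3 S

n=0: pose=(0,4,N); sL=60/53, sR=60/41; mL=-5640/2173, mR=60/53; mL+mR=-60/41 → advance -1; mR−mL=8100/2173 → turn +1·90°
n=1: pose=(0,3,W); sL=24/5, sR=120/109; mL=-3216/545, mR=24/5; mL+mR=-120/109 → advance -1; mR−mL=5832/545 → turn +1·90°
n=2: pose=(1,3,S); sL=3, sR=30/13; mL=-69/13, mR=3; mL+mR=-30/13 → advance -1; mR−mL=108/13 → turn +1·90°
n=3: pose=(1,4,E); sL=120/121, sR=24/5; mL=-3504/605, mR=120/121; mL+mR=-24/5 → advance -1; mR−mL=4104/605 → turn +1·90°
n=4: pose=(0,4,N); sL=60/53, sR=60/41; mL=-5640/2173, mR=60/53; mL+mR=-60/41 → advance -1; mR−mL=8100/2173 → turn +1·90°
n=5: pose=(0,3,W); sL=24/5, sR=120/109; mL=-3216/545, mR=24/5; mL+mR=-120/109 → advance -1; mR−mL=5832/545 → turn +1·90°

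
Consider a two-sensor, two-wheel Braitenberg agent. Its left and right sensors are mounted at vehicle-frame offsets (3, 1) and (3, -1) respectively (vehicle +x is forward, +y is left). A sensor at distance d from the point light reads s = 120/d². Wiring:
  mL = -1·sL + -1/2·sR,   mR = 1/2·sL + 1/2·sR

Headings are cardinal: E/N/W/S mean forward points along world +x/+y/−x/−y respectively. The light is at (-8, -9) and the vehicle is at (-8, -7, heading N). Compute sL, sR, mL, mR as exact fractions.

60/13 60/13 -90/13 60/13

left sensor world pos  = (-9, -4); dL² = 26
right sensor world pos = (-7, -4); dR² = 26
sL = 120/26 = 60/13
sR = 120/26 = 60/13
mL = -1·sL + -1/2·sR = -90/13
mR = 1/2·sL + 1/2·sR = 60/13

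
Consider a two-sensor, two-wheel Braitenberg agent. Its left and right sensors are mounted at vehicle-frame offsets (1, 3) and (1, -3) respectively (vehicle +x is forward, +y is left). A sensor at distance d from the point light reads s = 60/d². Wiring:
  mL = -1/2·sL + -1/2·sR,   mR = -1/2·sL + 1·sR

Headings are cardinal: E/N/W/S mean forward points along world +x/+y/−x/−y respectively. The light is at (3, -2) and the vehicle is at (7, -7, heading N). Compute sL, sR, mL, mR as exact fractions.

60/17 12/13 -492/221 -186/221

left sensor world pos  = (4, -6); dL² = 17
right sensor world pos = (10, -6); dR² = 65
sL = 60/17 = 60/17
sR = 60/65 = 12/13
mL = -1/2·sL + -1/2·sR = -492/221
mR = -1/2·sL + 1·sR = -186/221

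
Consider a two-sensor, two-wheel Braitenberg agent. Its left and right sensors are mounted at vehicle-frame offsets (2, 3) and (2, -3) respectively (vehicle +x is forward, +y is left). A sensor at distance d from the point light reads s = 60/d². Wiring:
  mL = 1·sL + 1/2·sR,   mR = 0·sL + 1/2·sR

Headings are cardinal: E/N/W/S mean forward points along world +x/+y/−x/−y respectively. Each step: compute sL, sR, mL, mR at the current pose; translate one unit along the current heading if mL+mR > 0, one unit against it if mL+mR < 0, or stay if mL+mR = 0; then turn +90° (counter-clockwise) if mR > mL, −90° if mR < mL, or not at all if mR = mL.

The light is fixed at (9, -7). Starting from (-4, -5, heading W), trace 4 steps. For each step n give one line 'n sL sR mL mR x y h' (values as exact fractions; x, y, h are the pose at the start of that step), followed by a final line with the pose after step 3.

0 30/113 6/25 1089/2825 3/25 -4 -5 W
1 12/61 60/137 3474/8357 30/137 -5 -5 N
2 1/3 5/12 13/24 5/24 -5 -4 E
3 60/101 60/257 18450/25957 30/257 -4 -4 S
final -4 -5 W

n=0: pose=(-4,-5,W); sL=30/113, sR=6/25; mL=1089/2825, mR=3/25; mL+mR=1428/2825 → advance +1; mR−mL=-30/113 → turn -1·90°
n=1: pose=(-5,-5,N); sL=12/61, sR=60/137; mL=3474/8357, mR=30/137; mL+mR=5304/8357 → advance +1; mR−mL=-12/61 → turn -1·90°
n=2: pose=(-5,-4,E); sL=1/3, sR=5/12; mL=13/24, mR=5/24; mL+mR=3/4 → advance +1; mR−mL=-1/3 → turn -1·90°
n=3: pose=(-4,-4,S); sL=60/101, sR=60/257; mL=18450/25957, mR=30/257; mL+mR=21480/25957 → advance +1; mR−mL=-60/101 → turn -1·90°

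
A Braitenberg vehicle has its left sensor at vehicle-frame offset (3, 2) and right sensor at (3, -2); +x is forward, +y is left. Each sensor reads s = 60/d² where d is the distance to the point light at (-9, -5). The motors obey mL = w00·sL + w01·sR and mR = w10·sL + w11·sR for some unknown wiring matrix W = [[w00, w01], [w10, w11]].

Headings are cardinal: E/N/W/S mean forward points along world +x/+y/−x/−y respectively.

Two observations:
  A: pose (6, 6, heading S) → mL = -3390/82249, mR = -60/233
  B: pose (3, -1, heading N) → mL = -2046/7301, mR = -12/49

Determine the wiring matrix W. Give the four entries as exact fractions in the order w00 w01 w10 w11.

obs A: pose=(6,6,S) → sL=60/353, sR=60/233, mL=-3390/82249, mR=-60/233
obs B: pose=(3,-1,N) → sL=60/149, sR=12/49, mL=-2046/7301, mR=-12/49
sensor matrix S = [[60/353, 60/233], [60/149, 12/49]]; det S = -37272960/600499949
solve [mL_A; mL_B] = S·[w00; w01] and [mR_A; mR_B] = S·[w10; w11]:
  w00 = -1, w01 = 1/2, w10 = 0, w11 = -1

-1 1/2 0 -1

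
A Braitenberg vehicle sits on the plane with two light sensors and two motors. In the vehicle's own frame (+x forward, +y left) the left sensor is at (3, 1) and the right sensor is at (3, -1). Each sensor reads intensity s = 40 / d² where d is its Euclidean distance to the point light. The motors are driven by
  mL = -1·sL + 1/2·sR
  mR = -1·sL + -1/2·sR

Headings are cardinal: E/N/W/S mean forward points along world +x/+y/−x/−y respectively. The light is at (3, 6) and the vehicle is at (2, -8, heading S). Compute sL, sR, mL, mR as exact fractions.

left sensor world pos  = (3, -11); dL² = 289
right sensor world pos = (1, -11); dR² = 293
sL = 40/289 = 40/289
sR = 40/293 = 40/293
mL = -1·sL + 1/2·sR = -5940/84677
mR = -1·sL + -1/2·sR = -17500/84677

40/289 40/293 -5940/84677 -17500/84677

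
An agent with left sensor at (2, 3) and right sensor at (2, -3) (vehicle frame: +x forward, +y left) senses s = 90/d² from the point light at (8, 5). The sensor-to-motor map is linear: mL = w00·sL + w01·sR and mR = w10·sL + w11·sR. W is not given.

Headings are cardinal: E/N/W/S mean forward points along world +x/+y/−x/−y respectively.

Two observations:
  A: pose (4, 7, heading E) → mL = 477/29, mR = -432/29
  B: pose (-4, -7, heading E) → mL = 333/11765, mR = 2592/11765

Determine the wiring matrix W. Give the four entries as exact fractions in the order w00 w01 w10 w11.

obs A: pose=(4,7,E) → sL=90/29, sR=18, mL=477/29, mR=-432/29
obs B: pose=(-4,-7,E) → sL=90/181, sR=18/65, mL=333/11765, mR=2592/11765
sensor matrix S = [[90/29, 18], [90/181, 18/65]]; det S = -552096/68237
solve [mL_A; mL_B] = S·[w00; w01] and [mR_A; mR_B] = S·[w10; w11]:
  w00 = -1/2, w01 = 1, w10 = 1, w11 = -1

-1/2 1 1 -1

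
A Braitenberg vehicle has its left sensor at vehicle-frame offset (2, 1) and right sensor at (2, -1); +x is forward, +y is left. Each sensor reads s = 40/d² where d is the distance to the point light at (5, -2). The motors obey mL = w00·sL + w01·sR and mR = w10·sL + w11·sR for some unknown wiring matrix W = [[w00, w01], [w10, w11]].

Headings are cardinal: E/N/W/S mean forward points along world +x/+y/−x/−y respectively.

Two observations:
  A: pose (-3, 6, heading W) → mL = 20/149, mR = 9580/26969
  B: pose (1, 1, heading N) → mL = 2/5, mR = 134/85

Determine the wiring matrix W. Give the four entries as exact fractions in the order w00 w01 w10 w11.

1/2 0 1/2 1

obs A: pose=(-3,6,W) → sL=40/149, sR=40/181, mL=20/149, mR=9580/26969
obs B: pose=(1,1,N) → sL=4/5, sR=20/17, mL=2/5, mR=134/85
sensor matrix S = [[40/149, 40/181], [4/5, 20/17]]; det S = 63744/458473
solve [mL_A; mL_B] = S·[w00; w01] and [mR_A; mR_B] = S·[w10; w11]:
  w00 = 1/2, w01 = 0, w10 = 1/2, w11 = 1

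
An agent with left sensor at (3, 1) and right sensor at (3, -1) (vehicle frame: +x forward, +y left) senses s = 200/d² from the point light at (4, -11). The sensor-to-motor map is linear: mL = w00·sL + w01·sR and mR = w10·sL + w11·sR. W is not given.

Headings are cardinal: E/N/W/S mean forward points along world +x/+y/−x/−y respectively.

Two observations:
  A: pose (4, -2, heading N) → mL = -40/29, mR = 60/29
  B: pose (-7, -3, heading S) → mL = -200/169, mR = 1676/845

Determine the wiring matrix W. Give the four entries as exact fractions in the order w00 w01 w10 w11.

0 -1 1/2 1

obs A: pose=(4,-2,N) → sL=40/29, sR=40/29, mL=-40/29, mR=60/29
obs B: pose=(-7,-3,S) → sL=8/5, sR=200/169, mL=-200/169, mR=1676/845
sensor matrix S = [[40/29, 40/29], [8/5, 200/169]]; det S = -2816/4901
solve [mL_A; mL_B] = S·[w00; w01] and [mR_A; mR_B] = S·[w10; w11]:
  w00 = 0, w01 = -1, w10 = 1/2, w11 = 1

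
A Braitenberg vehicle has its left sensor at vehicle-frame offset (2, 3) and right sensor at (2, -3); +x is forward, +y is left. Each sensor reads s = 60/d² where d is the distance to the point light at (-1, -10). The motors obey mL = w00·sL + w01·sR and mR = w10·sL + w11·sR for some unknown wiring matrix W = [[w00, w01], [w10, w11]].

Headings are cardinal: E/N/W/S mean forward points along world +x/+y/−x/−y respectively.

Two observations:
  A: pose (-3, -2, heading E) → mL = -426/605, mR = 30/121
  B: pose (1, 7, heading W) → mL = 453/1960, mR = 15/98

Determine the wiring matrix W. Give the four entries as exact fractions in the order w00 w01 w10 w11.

obs A: pose=(-3,-2,E) → sL=60/121, sR=12/5, mL=-426/605, mR=30/121
obs B: pose=(1,7,W) → sL=15/49, sR=3/20, mL=453/1960, mR=15/98
sensor matrix S = [[60/121, 12/5], [15/49, 3/20]]; det S = -3915/5929
solve [mL_A; mL_B] = S·[w00; w01] and [mR_A; mR_B] = S·[w10; w11]:
  w00 = 1, w01 = -1/2, w10 = 1/2, w11 = 0

1 -1/2 1/2 0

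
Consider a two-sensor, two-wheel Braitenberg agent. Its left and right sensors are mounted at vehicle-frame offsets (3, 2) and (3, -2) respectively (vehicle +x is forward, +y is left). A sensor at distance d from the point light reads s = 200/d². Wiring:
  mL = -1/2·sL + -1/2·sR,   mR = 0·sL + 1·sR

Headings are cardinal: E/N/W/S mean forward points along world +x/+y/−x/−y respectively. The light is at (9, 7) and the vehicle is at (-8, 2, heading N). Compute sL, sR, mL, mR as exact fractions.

40/73 200/229 -11880/16717 200/229

left sensor world pos  = (-10, 5); dL² = 365
right sensor world pos = (-6, 5); dR² = 229
sL = 200/365 = 40/73
sR = 200/229 = 200/229
mL = -1/2·sL + -1/2·sR = -11880/16717
mR = 0·sL + 1·sR = 200/229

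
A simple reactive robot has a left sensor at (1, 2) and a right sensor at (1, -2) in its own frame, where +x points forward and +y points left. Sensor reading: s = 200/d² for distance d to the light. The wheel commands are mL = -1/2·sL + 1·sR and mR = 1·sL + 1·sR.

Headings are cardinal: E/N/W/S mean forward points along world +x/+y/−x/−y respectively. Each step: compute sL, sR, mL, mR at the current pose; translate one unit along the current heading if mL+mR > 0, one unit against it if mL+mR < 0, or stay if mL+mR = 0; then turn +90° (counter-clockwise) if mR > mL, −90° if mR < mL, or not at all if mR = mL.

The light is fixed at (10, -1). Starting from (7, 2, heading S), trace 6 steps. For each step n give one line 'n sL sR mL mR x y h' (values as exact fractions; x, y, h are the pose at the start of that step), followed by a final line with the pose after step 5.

n=0: pose=(7,2,S); sL=40, sR=200/29; mL=-380/29, mR=1360/29; mL+mR=980/29 → advance +1; mR−mL=60 → turn +1·90°
n=1: pose=(7,1,E); sL=10, sR=50; mL=45, mR=60; mL+mR=105 → advance +1; mR−mL=15 → turn +1·90°
n=2: pose=(8,1,N); sL=8, sR=200/9; mL=164/9, mR=272/9; mL+mR=436/9 → advance +1; mR−mL=12 → turn +1·90°
n=3: pose=(8,2,W); sL=20, sR=100/17; mL=-70/17, mR=440/17; mL+mR=370/17 → advance +1; mR−mL=30 → turn +1·90°
n=4: pose=(7,2,S); sL=40, sR=200/29; mL=-380/29, mR=1360/29; mL+mR=980/29 → advance +1; mR−mL=60 → turn +1·90°
n=5: pose=(7,1,E); sL=10, sR=50; mL=45, mR=60; mL+mR=105 → advance +1; mR−mL=15 → turn +1·90°

0 40 200/29 -380/29 1360/29 7 2 S
1 10 50 45 60 7 1 E
2 8 200/9 164/9 272/9 8 1 N
3 20 100/17 -70/17 440/17 8 2 W
4 40 200/29 -380/29 1360/29 7 2 S
5 10 50 45 60 7 1 E
final 8 1 N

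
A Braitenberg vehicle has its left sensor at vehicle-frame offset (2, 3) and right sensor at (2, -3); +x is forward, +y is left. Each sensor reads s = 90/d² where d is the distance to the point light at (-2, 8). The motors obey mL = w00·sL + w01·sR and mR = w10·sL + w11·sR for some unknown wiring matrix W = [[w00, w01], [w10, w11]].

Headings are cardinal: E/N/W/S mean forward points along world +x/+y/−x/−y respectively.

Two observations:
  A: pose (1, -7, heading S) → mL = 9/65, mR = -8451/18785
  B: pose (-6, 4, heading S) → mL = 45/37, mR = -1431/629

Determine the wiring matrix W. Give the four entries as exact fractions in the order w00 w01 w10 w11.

obs A: pose=(1,-7,S) → sL=18/65, sR=90/289, mL=9/65, mR=-8451/18785
obs B: pose=(-6,4,S) → sL=90/37, sR=18/17, mL=45/37, mR=-1431/629
sensor matrix S = [[18/65, 90/289], [90/37, 18/17]]; det S = -322704/695045
solve [mL_A; mL_B] = S·[w00; w01] and [mR_A; mR_B] = S·[w10; w11]:
  w00 = 1/2, w01 = 0, w10 = -1/2, w11 = -1

1/2 0 -1/2 -1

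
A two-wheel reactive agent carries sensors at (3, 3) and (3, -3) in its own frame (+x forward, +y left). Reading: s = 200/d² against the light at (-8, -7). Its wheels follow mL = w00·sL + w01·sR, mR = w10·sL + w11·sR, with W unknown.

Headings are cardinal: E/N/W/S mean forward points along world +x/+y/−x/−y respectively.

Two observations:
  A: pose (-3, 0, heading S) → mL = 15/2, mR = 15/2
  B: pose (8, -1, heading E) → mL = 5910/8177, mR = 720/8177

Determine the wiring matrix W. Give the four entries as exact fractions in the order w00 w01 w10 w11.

1 1/2 -1 1

obs A: pose=(-3,0,S) → sL=5/2, sR=10, mL=15/2, mR=15/2
obs B: pose=(8,-1,E) → sL=100/221, sR=20/37, mL=5910/8177, mR=720/8177
sensor matrix S = [[5/2, 10], [100/221, 20/37]]; det S = -25950/8177
solve [mL_A; mL_B] = S·[w00; w01] and [mR_A; mR_B] = S·[w10; w11]:
  w00 = 1, w01 = 1/2, w10 = -1, w11 = 1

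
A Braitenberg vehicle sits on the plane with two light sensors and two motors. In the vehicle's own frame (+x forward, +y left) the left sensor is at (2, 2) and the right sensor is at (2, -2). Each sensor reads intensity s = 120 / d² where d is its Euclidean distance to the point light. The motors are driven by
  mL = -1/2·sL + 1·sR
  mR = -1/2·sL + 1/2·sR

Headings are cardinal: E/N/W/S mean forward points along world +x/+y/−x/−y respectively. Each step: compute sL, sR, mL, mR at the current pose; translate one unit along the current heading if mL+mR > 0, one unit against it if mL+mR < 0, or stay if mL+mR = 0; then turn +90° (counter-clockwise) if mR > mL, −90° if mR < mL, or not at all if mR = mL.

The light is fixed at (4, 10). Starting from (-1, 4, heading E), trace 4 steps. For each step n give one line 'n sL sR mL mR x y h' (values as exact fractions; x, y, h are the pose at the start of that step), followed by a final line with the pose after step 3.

n=0: pose=(-1,4,E); sL=24/5, sR=120/73; mL=-276/365, mR=-576/365; mL+mR=-852/365 → advance -1; mR−mL=-60/73 → turn -1·90°
n=1: pose=(-2,4,S); sL=3/2, sR=15/16; mL=3/16, mR=-9/32; mL+mR=-3/32 → advance -1; mR−mL=-15/32 → turn -1·90°
n=2: pose=(-2,5,W); sL=120/113, sR=120/73; mL=9180/8249, mR=2400/8249; mL+mR=11580/8249 → advance +1; mR−mL=-60/73 → turn -1·90°
n=3: pose=(-3,5,N); sL=4/3, sR=60/17; mL=146/51, mR=56/51; mL+mR=202/51 → advance +1; mR−mL=-30/17 → turn -1·90°

0 24/5 120/73 -276/365 -576/365 -1 4 E
1 3/2 15/16 3/16 -9/32 -2 4 S
2 120/113 120/73 9180/8249 2400/8249 -2 5 W
3 4/3 60/17 146/51 56/51 -3 5 N
final -3 6 E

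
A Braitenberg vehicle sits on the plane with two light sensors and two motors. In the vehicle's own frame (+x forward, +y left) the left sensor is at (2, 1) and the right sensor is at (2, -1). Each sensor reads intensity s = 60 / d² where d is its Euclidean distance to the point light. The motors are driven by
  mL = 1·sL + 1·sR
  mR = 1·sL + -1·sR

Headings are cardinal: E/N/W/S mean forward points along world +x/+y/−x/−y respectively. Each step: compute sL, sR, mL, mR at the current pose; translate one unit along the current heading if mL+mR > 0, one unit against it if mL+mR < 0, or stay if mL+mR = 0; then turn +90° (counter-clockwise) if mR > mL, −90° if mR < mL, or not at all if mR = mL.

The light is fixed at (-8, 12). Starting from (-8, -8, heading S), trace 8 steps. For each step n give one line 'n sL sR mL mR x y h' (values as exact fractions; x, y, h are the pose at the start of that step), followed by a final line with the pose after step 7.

0 12/97 12/97 24/97 0 -8 -8 S
1 15/122 15/101 3345/12322 -315/12322 -8 -9 W
2 12/73 60/361 8712/26353 -48/26353 -9 -9 N
3 30/181 30/221 12060/40001 1200/40001 -9 -8 E
4 12/97 12/97 24/97 0 -8 -8 S
5 15/122 15/101 3345/12322 -315/12322 -8 -9 W
6 12/73 60/361 8712/26353 -48/26353 -9 -9 N
7 30/181 30/221 12060/40001 1200/40001 -9 -8 E
final -8 -8 S

n=0: pose=(-8,-8,S); sL=12/97, sR=12/97; mL=24/97, mR=0; mL+mR=24/97 → advance +1; mR−mL=-24/97 → turn -1·90°
n=1: pose=(-8,-9,W); sL=15/122, sR=15/101; mL=3345/12322, mR=-315/12322; mL+mR=15/61 → advance +1; mR−mL=-30/101 → turn -1·90°
n=2: pose=(-9,-9,N); sL=12/73, sR=60/361; mL=8712/26353, mR=-48/26353; mL+mR=24/73 → advance +1; mR−mL=-120/361 → turn -1·90°
n=3: pose=(-9,-8,E); sL=30/181, sR=30/221; mL=12060/40001, mR=1200/40001; mL+mR=60/181 → advance +1; mR−mL=-60/221 → turn -1·90°
n=4: pose=(-8,-8,S); sL=12/97, sR=12/97; mL=24/97, mR=0; mL+mR=24/97 → advance +1; mR−mL=-24/97 → turn -1·90°
n=5: pose=(-8,-9,W); sL=15/122, sR=15/101; mL=3345/12322, mR=-315/12322; mL+mR=15/61 → advance +1; mR−mL=-30/101 → turn -1·90°
n=6: pose=(-9,-9,N); sL=12/73, sR=60/361; mL=8712/26353, mR=-48/26353; mL+mR=24/73 → advance +1; mR−mL=-120/361 → turn -1·90°
n=7: pose=(-9,-8,E); sL=30/181, sR=30/221; mL=12060/40001, mR=1200/40001; mL+mR=60/181 → advance +1; mR−mL=-60/221 → turn -1·90°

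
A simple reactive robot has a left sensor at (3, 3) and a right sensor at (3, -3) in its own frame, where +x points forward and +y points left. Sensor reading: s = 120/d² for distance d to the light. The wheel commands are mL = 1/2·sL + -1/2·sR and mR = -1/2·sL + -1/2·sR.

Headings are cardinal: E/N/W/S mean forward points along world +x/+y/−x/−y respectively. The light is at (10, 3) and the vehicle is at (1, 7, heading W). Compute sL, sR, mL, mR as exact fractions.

24/29 120/193 576/5597 -4056/5597

left sensor world pos  = (-2, 4); dL² = 145
right sensor world pos = (-2, 10); dR² = 193
sL = 120/145 = 24/29
sR = 120/193 = 120/193
mL = 1/2·sL + -1/2·sR = 576/5597
mR = -1/2·sL + -1/2·sR = -4056/5597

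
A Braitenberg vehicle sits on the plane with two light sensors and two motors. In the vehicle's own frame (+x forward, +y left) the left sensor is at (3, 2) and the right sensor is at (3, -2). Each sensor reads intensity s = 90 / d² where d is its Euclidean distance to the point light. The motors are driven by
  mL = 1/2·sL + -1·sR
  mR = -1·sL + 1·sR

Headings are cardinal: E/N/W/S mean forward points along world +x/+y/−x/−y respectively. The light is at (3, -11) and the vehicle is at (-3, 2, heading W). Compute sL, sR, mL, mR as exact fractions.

45/101 5/17 -245/3434 -260/1717

left sensor world pos  = (-6, 0); dL² = 202
right sensor world pos = (-6, 4); dR² = 306
sL = 90/202 = 45/101
sR = 90/306 = 5/17
mL = 1/2·sL + -1·sR = -245/3434
mR = -1·sL + 1·sR = -260/1717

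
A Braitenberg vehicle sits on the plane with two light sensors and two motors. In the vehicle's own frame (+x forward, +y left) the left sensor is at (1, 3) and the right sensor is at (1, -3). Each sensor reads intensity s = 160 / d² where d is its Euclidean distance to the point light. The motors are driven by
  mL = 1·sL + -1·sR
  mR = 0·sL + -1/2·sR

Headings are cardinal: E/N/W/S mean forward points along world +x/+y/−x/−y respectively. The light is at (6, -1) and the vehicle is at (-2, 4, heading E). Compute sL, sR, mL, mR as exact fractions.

160/113 160/53 -9600/5989 -80/53

left sensor world pos  = (-1, 7); dL² = 113
right sensor world pos = (-1, 1); dR² = 53
sL = 160/113 = 160/113
sR = 160/53 = 160/53
mL = 1·sL + -1·sR = -9600/5989
mR = 0·sL + -1/2·sR = -80/53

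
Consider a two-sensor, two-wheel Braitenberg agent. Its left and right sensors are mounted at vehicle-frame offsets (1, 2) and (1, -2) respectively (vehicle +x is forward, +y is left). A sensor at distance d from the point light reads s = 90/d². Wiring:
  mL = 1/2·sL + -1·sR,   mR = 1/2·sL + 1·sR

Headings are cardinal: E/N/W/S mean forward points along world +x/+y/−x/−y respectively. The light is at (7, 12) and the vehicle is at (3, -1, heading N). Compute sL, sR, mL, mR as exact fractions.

left sensor world pos  = (1, 0); dL² = 180
right sensor world pos = (5, 0); dR² = 148
sL = 90/180 = 1/2
sR = 90/148 = 45/74
mL = 1/2·sL + -1·sR = -53/148
mR = 1/2·sL + 1·sR = 127/148

1/2 45/74 -53/148 127/148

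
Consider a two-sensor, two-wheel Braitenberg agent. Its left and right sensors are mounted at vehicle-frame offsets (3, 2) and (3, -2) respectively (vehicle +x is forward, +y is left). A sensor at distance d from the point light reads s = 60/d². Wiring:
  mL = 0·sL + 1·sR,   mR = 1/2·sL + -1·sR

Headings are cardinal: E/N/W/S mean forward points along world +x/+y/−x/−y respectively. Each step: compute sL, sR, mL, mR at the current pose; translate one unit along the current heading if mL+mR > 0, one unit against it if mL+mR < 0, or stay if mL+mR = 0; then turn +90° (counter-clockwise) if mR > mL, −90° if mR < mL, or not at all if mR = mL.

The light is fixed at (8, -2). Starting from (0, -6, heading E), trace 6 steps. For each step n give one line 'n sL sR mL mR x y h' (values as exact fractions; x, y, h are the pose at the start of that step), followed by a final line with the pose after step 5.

n=0: pose=(0,-6,E); sL=60/29, sR=60/61; mL=60/61, mR=90/1769; mL+mR=30/29 → advance +1; mR−mL=-1650/1769 → turn -1·90°
n=1: pose=(1,-6,S); sL=30/37, sR=6/13; mL=6/13, mR=-27/481; mL+mR=15/37 → advance +1; mR−mL=-249/481 → turn -1·90°
n=2: pose=(1,-7,W); sL=60/149, sR=60/109; mL=60/109, mR=-5670/16241; mL+mR=30/149 → advance +1; mR−mL=-14610/16241 → turn -1·90°
n=3: pose=(0,-7,N); sL=15/26, sR=3/2; mL=3/2, mR=-63/52; mL+mR=15/52 → advance +1; mR−mL=-141/52 → turn -1·90°
n=4: pose=(0,-6,E); sL=60/29, sR=60/61; mL=60/61, mR=90/1769; mL+mR=30/29 → advance +1; mR−mL=-1650/1769 → turn -1·90°
n=5: pose=(1,-6,S); sL=30/37, sR=6/13; mL=6/13, mR=-27/481; mL+mR=15/37 → advance +1; mR−mL=-249/481 → turn -1·90°

0 60/29 60/61 60/61 90/1769 0 -6 E
1 30/37 6/13 6/13 -27/481 1 -6 S
2 60/149 60/109 60/109 -5670/16241 1 -7 W
3 15/26 3/2 3/2 -63/52 0 -7 N
4 60/29 60/61 60/61 90/1769 0 -6 E
5 30/37 6/13 6/13 -27/481 1 -6 S
final 1 -7 W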